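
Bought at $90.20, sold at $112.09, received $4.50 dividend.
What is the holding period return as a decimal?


Formula: HPR = (P1 - P0 + D) / P0
Gain: $112.09 - $90.20 + $4.50 = $26.39
HPR = $26.39 / $90.20 = 0.2926

0.2926


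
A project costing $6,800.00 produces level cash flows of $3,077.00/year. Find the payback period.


Formula: Payback = investment / annual cash flow
Substituting: Payback = $6,800.00 / $3,077.00
Payback = 2.2099 years

2.2099 years


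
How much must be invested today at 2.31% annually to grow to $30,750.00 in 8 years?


Formula: PV = FV / (1 + r)^n
Substituting: PV = $30,750.00 / (1 + 0.0231)^8
Discount factor: (1.0231)^8 = 1.200452
PV = $30,750.00 / 1.200452 = $25,615.36

$25,615.36


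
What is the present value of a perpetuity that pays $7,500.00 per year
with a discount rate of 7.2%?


Formula: PV = C / r
Substituting: PV = $7,500.00 / 0.072
PV = $104,166.67

$104,166.67


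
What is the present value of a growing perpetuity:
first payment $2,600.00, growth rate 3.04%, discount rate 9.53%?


Formula: PV = C / (r - g)
Spread: r - g = 0.0953 - 0.0304 = 0.0649
Substituting: PV = $2,600.00 / 0.0649
PV = $40,061.63

$40,061.63


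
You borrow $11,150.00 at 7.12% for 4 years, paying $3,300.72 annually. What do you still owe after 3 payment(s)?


Formula: Balance = PV*(1+r)^k - PMT*((1+r)^k - 1)/r
Growth: (1 + 0.0712)^3 = 1.229169
Accumulated factor: ((1+r)^k - 1)/r = 3.218669
Balance = $11,150.00 * 1.229169 - $3,300.72 * 3.218669
Balance = $3,081.31

$3,081.31


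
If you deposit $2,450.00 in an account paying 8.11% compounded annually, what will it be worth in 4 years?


Formula: FV = P * (1 + r)^n
Substituting: FV = $2,450.00 * (1 + 0.0811)^4
Growth factor: (1.0811)^4 = 1.36604
FV = $2,450.00 * 1.36604 = $3,346.80

$3,346.80


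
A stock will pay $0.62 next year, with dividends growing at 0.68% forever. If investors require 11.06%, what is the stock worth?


Formula: P = D1 / (r - g)
Spread: r - g = 0.1106 - 0.0068 = 0.1038
Substituting: P = $0.62 / 0.1038
P = $5.97

$5.97


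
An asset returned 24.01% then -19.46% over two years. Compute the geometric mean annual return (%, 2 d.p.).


Formula: Geometric mean = ((1+r1)*(1+r2))^(1/2) - 1
Product: (1 + 0.2401) * (1 + -0.1946) = 1.2401 * 0.8054 = 0.998777
Square root: 0.998777^0.5 = 0.999388
Geometric mean = 0.999388 - 1 = -0.000612
As percentage: -0.06%

-0.06%


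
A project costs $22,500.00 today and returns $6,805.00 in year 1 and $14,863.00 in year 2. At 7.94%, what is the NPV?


Formula: NPV = C0 + C1/(1+r) + C2/(1+r)^2
Discount C1: $6,805.00 / (1 + 0.0794) = $6,304.43
Discount C2: $14,863.00 / (1 + 0.0794)^2 = $12,756.80
NPV = -$22,500.00 + $6,304.43 + $12,756.80 = -$3,438.77

-$3,438.77


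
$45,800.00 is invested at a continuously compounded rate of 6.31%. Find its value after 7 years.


Formula: FV = P * e^(r*t)
Exponent: r*t = 0.0631 * 7 = 0.4417
e^(0.4417) = 1.555349
FV = $45,800.00 * 1.555349 = $71,234.99

$71,234.99


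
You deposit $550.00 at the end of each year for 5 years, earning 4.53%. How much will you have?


Formula: FV = PMT * ((1+r)^n - 1) / r
Growth factor: (1 + 0.0453)^5 = 1.247972
Numerator: 1.247972 - 1 = 0.247972
FV = $550.00 * 0.247972 / 0.0453 = $3,010.69

$3,010.69


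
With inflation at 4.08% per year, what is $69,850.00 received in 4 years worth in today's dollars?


Formula: Real value = nominal / (1 + inflation)^years
Price level: (1 + 0.0408)^4 = 1.173462
Real value = $69,850.00 / 1.173462 = $59,524.71

$59,524.71


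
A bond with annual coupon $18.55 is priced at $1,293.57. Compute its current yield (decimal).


Formula: Current yield = annual coupon / price
Substituting: CY = $18.55 / $1,293.57
CY = 0.01434

0.01434


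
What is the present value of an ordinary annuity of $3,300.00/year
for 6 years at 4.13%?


Formula: PV = PMT * (1 - (1+r)^(-n)) / r
Discount factor: (1 + 0.0413)^(-6) = 0.784413
Bracket: 1 - 0.784413 = 0.215587
PV = $3,300.00 * 0.215587 / 0.0413 = $17,226.08

$17,226.08


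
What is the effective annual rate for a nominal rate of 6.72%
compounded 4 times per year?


Formula: EAR = (1 + r/m)^m - 1
Period rate: r/m = 0.0672 / 4 = 0.0168
Compounding: (1 + 0.0168)^4 = 1.068912
EAR = 1.068912 - 1 = 0.068912

0.068912


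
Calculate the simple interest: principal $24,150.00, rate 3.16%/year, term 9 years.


Formula: I = P * r * t
Substituting: I = $24,150.00 * 0.0316 * 9
Step: I = $24,150.00 * 0.2844
I = $6,868.26

$6,868.26


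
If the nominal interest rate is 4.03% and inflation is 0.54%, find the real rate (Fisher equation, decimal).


Formula: (1 + r_real) = (1 + r_nom) / (1 + inflation)
Substituting: (1 + r_real) = 1.0403 / 1.0054
(1 + r_real) = 1.034713
r_real = 1.034713 - 1 = 0.034713

0.034713


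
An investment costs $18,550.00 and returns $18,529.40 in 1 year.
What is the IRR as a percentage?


Formula: IRR = C1/C0 - 1
Substituting: IRR = $18,529.40 / $18,550.00 - 1
Ratio: 0.998889 - 1 = -0.001111
IRR = -0.1111%

-0.1111%


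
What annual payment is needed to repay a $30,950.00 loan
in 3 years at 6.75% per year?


Formula: PMT = PV * r / (1 - (1+r)^(-n))
Denominator: 1 - (1 + 0.0675)^(-3) = 0.177954
Numerator: $30,950.00 * 0.0675 = 2089.125
PMT = 2089.125 / 0.177954 = $11,739.72

$11,739.72


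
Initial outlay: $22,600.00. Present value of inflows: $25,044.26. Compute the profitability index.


Formula: PI = PV(cash flows) / initial investment
Substituting: PI = $25,044.26 / $22,600.00
PI = 1.1082

1.1082


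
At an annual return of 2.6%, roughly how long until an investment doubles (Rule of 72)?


Formula: Years ≈ 72 / r
Substituting: Years ≈ 72 / 2.6
Years ≈ 27.7

27.7 years


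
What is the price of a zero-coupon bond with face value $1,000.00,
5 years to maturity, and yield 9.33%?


Formula: Price = FV / (1 + r)^n
Substituting: Price = $1,000.00 / (1 + 0.0933)^5
Discount factor: (1.0933)^5 = 1.562057
Price = $1,000.00 / 1.562057 = $640.18

$640.18


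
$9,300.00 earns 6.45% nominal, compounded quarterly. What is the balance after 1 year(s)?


Formula: FV = P * (1 + r/m)^(m*t)
Period rate: r/m = 0.0645 / 4 = 0.016125
Total periods: m*t = 4 * 1 = 4
Growth factor: (1 + 0.016125)^4 = 1.066077
FV = $9,300.00 * 1.066077 = $9,914.52

$9,914.52


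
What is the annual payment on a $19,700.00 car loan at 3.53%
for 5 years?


Formula: PMT = PV * r / (1 - (1+r)^(-n))
Denominator: 1 - (1 + 0.0353)^(-5) = 0.159246
Numerator: $19,700.00 * 0.0353 = 695.41
PMT = 695.41 / 0.159246 = $4,366.89

$4,366.89


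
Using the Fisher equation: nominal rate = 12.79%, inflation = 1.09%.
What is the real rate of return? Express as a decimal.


Formula: (1 + r_real) = (1 + r_nom) / (1 + inflation)
Substituting: (1 + r_real) = 1.1279 / 1.0109
(1 + r_real) = 1.115738
r_real = 1.115738 - 1 = 0.115738

0.115738


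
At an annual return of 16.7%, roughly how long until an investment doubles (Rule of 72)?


Formula: Years ≈ 72 / r
Substituting: Years ≈ 72 / 16.7
Years ≈ 4.3

4.3 years


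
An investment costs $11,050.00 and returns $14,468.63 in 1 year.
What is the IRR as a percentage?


Formula: IRR = C1/C0 - 1
Substituting: IRR = $14,468.63 / $11,050.00 - 1
Ratio: 1.309378 - 1 = 0.309378
IRR = 30.9378%

30.9378%


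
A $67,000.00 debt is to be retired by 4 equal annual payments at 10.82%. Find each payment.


Formula: PMT = PV * r / (1 - (1+r)^(-n))
Denominator: 1 - (1 + 0.1082)^(-4) = 0.336979
Numerator: $67,000.00 * 0.1082 = 7249.4
PMT = 7249.4 / 0.336979 = $21,512.93

$21,512.93


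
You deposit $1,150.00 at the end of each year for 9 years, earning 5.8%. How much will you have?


Formula: FV = PMT * ((1+r)^n - 1) / r
Growth factor: (1 + 0.058)^9 = 1.661005
Numerator: 1.661005 - 1 = 0.661005
FV = $1,150.00 * 0.661005 / 0.058 = $13,106.14

$13,106.14


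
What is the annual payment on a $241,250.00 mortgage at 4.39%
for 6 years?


Formula: PMT = PV * r / (1 - (1+r)^(-n))
Denominator: 1 - (1 + 0.0439)^(-6) = 0.227236
Numerator: $241,250.00 * 0.0439 = 10590.875
PMT = 10590.875 / 0.227236 = $46,607.28

$46,607.28


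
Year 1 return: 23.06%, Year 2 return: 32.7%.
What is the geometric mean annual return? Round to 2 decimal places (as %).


Formula: Geometric mean = ((1+r1)*(1+r2))^(1/2) - 1
Product: (1 + 0.2306) * (1 + 0.327) = 1.2306 * 1.327 = 1.633006
Square root: 1.633006^0.5 = 1.277891
Geometric mean = 1.277891 - 1 = 0.277891
As percentage: 27.79%

27.79%


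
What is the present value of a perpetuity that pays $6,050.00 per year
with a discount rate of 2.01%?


Formula: PV = C / r
Substituting: PV = $6,050.00 / 0.0201
PV = $300,995.02

$300,995.02


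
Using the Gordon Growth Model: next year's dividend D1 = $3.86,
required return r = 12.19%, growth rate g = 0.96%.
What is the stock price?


Formula: P = D1 / (r - g)
Spread: r - g = 0.1219 - 0.0096 = 0.1123
Substituting: P = $3.86 / 0.1123
P = $34.37

$34.37


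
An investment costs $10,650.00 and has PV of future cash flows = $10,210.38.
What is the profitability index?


Formula: PI = PV(cash flows) / initial investment
Substituting: PI = $10,210.38 / $10,650.00
PI = 0.9587

0.9587


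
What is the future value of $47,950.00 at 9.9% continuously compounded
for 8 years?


Formula: FV = P * e^(r*t)
Exponent: r*t = 0.099 * 8 = 0.792
e^(0.792) = 2.207808
FV = $47,950.00 * 2.207808 = $105,864.38

$105,864.38


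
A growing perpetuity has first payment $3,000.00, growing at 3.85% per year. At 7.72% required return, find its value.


Formula: PV = C / (r - g)
Spread: r - g = 0.0772 - 0.0385 = 0.0387
Substituting: PV = $3,000.00 / 0.0387
PV = $77,519.38

$77,519.38


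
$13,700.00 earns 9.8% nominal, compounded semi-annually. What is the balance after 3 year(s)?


Formula: FV = P * (1 + r/m)^(m*t)
Period rate: r/m = 0.098 / 2 = 0.049
Total periods: m*t = 2 * 3 = 6
Growth factor: (1 + 0.049)^6 = 1.332456
FV = $13,700.00 * 1.332456 = $18,254.65

$18,254.65


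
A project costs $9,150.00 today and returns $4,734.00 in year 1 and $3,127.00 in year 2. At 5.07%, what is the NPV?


Formula: NPV = C0 + C1/(1+r) + C2/(1+r)^2
Discount C1: $4,734.00 / (1 + 0.0507) = $4,505.57
Discount C2: $3,127.00 / (1 + 0.0507)^2 = $2,832.50
NPV = -$9,150.00 + $4,505.57 + $2,832.50 = -$1,811.93

-$1,811.93


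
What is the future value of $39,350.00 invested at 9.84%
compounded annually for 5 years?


Formula: FV = P * (1 + r)^n
Substituting: FV = $39,350.00 * (1 + 0.0984)^5
Growth factor: (1.0984)^5 = 1.598831
FV = $39,350.00 * 1.598831 = $62,914.01

$62,914.01


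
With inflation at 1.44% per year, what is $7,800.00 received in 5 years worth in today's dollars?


Formula: Real value = nominal / (1 + inflation)^years
Price level: (1 + 0.0144)^5 = 1.074104
Real value = $7,800.00 / 1.074104 = $7,261.87

$7,261.87


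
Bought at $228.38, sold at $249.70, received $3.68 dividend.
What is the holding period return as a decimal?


Formula: HPR = (P1 - P0 + D) / P0
Gain: $249.70 - $228.38 + $3.68 = $25.00
HPR = $25.00 / $228.38 = 0.1095

0.1095


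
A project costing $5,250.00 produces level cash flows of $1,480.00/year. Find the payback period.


Formula: Payback = investment / annual cash flow
Substituting: Payback = $5,250.00 / $1,480.00
Payback = 3.5473 years

3.5473 years


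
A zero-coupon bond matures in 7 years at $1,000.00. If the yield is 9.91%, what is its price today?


Formula: Price = FV / (1 + r)^n
Substituting: Price = $1,000.00 / (1 + 0.0991)^7
Discount factor: (1.0991)^7 = 1.937584
Price = $1,000.00 / 1.937584 = $516.11

$516.11


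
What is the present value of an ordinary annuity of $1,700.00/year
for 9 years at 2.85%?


Formula: PV = PMT * (1 - (1+r)^(-n)) / r
Discount factor: (1 + 0.0285)^(-9) = 0.776536
Bracket: 1 - 0.776536 = 0.223464
PV = $1,700.00 * 0.223464 / 0.0285 = $13,329.46

$13,329.46


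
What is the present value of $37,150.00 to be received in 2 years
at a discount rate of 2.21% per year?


Formula: PV = FV / (1 + r)^n
Substituting: PV = $37,150.00 / (1 + 0.0221)^2
Discount factor: (1.0221)^2 = 1.044688
PV = $37,150.00 / 1.044688 = $35,560.84

$35,560.84


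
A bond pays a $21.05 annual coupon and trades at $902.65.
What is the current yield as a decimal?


Formula: Current yield = annual coupon / price
Substituting: CY = $21.05 / $902.65
CY = 0.02332

0.02332


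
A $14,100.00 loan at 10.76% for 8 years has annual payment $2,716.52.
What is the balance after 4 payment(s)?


Formula: Balance = PV*(1+r)^k - PMT*((1+r)^k - 1)/r
Growth: (1 + 0.1076)^4 = 1.504984
Accumulated factor: ((1+r)^k - 1)/r = 4.693157
Balance = $14,100.00 * 1.504984 - $2,716.52 * 4.693157
Balance = $8,471.22

$8,471.22


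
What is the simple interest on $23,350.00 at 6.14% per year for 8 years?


Formula: I = P * r * t
Substituting: I = $23,350.00 * 0.0614 * 8
Step: I = $23,350.00 * 0.4912
I = $11,469.52

$11,469.52


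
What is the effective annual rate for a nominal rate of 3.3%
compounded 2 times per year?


Formula: EAR = (1 + r/m)^m - 1
Period rate: r/m = 0.033 / 2 = 0.0165
Compounding: (1 + 0.0165)^2 = 1.033272
EAR = 1.033272 - 1 = 0.033272

0.033272


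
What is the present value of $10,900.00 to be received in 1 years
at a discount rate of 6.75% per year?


Formula: PV = FV / (1 + r)^n
Substituting: PV = $10,900.00 / (1 + 0.0675)^1
Discount factor: (1.0675)^1 = 1.0675
PV = $10,900.00 / 1.0675 = $10,210.77

$10,210.77


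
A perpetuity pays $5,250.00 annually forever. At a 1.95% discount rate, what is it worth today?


Formula: PV = C / r
Substituting: PV = $5,250.00 / 0.0195
PV = $269,230.77

$269,230.77


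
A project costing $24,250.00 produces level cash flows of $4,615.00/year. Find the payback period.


Formula: Payback = investment / annual cash flow
Substituting: Payback = $24,250.00 / $4,615.00
Payback = 5.2546 years

5.2546 years


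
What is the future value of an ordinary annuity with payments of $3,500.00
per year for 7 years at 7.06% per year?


Formula: FV = PMT * ((1+r)^n - 1) / r
Growth factor: (1 + 0.0706)^7 = 1.612095
Numerator: 1.612095 - 1 = 0.612095
FV = $3,500.00 * 0.612095 / 0.0706 = $30,344.66

$30,344.66


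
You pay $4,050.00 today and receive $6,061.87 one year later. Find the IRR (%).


Formula: IRR = C1/C0 - 1
Substituting: IRR = $6,061.87 / $4,050.00 - 1
Ratio: 1.496758 - 1 = 0.496758
IRR = 49.6758%

49.6758%


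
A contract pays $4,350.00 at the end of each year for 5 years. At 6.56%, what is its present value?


Formula: PV = PMT * (1 - (1+r)^(-n)) / r
Discount factor: (1 + 0.0656)^(-5) = 0.727828
Bracket: 1 - 0.727828 = 0.272172
PV = $4,350.00 * 0.272172 / 0.0656 = $18,047.97

$18,047.97


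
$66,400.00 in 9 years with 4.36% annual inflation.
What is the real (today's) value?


Formula: Real value = nominal / (1 + inflation)^years
Price level: (1 + 0.0436)^9 = 1.468272
Real value = $66,400.00 / 1.468272 = $45,223.22

$45,223.22


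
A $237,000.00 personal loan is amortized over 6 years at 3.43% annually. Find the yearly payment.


Formula: PMT = PV * r / (1 - (1+r)^(-n))
Denominator: 1 - (1 + 0.0343)^(-6) = 0.18319
Numerator: $237,000.00 * 0.0343 = 8129.1
PMT = 8129.1 / 0.18319 = $44,375.15

$44,375.15


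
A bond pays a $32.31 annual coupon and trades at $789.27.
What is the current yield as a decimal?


Formula: Current yield = annual coupon / price
Substituting: CY = $32.31 / $789.27
CY = 0.040937

0.040937


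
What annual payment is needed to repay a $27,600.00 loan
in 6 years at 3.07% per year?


Formula: PMT = PV * r / (1 - (1+r)^(-n))
Denominator: 1 - (1 + 0.0307)^(-6) = 0.165923
Numerator: $27,600.00 * 0.0307 = 847.32
PMT = 847.32 / 0.165923 = $5,106.72

$5,106.72


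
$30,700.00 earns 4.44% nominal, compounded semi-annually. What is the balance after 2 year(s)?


Formula: FV = P * (1 + r/m)^(m*t)
Period rate: r/m = 0.0444 / 2 = 0.0222
Total periods: m*t = 2 * 2 = 4
Growth factor: (1 + 0.0222)^4 = 1.091801
FV = $30,700.00 * 1.091801 = $33,518.29

$33,518.29


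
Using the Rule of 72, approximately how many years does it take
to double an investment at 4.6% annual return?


Formula: Years ≈ 72 / r
Substituting: Years ≈ 72 / 4.6
Years ≈ 15.7

15.7 years


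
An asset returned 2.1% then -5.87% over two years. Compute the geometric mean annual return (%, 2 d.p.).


Formula: Geometric mean = ((1+r1)*(1+r2))^(1/2) - 1
Product: (1 + 0.021) * (1 + -0.0587) = 1.021 * 0.9413 = 0.961067
Square root: 0.961067^0.5 = 0.98034
Geometric mean = 0.98034 - 1 = -0.01966
As percentage: -1.97%

-1.97%


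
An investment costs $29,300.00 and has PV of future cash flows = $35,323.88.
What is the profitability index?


Formula: PI = PV(cash flows) / initial investment
Substituting: PI = $35,323.88 / $29,300.00
PI = 1.2056

1.2056


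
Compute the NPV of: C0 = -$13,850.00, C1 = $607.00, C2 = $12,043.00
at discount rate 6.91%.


Formula: NPV = C0 + C1/(1+r) + C2/(1+r)^2
Discount C1: $607.00 / (1 + 0.0691) = $567.77
Discount C2: $12,043.00 / (1 + 0.0691)^2 = $10,536.54
NPV = -$13,850.00 + $567.77 + $10,536.54 = -$2,745.69

-$2,745.69


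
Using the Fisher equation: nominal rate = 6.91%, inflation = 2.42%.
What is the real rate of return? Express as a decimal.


Formula: (1 + r_real) = (1 + r_nom) / (1 + inflation)
Substituting: (1 + r_real) = 1.0691 / 1.0242
(1 + r_real) = 1.043839
r_real = 1.043839 - 1 = 0.043839

0.043839


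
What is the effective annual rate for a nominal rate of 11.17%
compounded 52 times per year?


Formula: EAR = (1 + r/m)^m - 1
Period rate: r/m = 0.1117 / 52 = 0.002148
Compounding: (1 + 0.002148)^52 = 1.118043
EAR = 1.118043 - 1 = 0.118043

0.118043


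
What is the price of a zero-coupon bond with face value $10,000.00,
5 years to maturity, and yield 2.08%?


Formula: Price = FV / (1 + r)^n
Substituting: Price = $10,000.00 / (1 + 0.0208)^5
Discount factor: (1.0208)^5 = 1.108417
Price = $10,000.00 / 1.108417 = $9,021.87

$9,021.87


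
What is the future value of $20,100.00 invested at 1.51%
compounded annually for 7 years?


Formula: FV = P * (1 + r)^n
Substituting: FV = $20,100.00 * (1 + 0.0151)^7
Growth factor: (1.0151)^7 = 1.110611
FV = $20,100.00 * 1.110611 = $22,323.27

$22,323.27


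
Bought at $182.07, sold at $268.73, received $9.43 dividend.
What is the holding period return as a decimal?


Formula: HPR = (P1 - P0 + D) / P0
Gain: $268.73 - $182.07 + $9.43 = $96.09
HPR = $96.09 / $182.07 = 0.5278

0.5278


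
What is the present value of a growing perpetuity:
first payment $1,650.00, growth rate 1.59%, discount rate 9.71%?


Formula: PV = C / (r - g)
Spread: r - g = 0.0971 - 0.0159 = 0.0812
Substituting: PV = $1,650.00 / 0.0812
PV = $20,320.20

$20,320.20


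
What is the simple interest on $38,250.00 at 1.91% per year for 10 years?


Formula: I = P * r * t
Substituting: I = $38,250.00 * 0.0191 * 10
Step: I = $38,250.00 * 0.191
I = $7,305.75

$7,305.75


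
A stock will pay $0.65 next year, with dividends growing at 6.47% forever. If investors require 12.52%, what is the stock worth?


Formula: P = D1 / (r - g)
Spread: r - g = 0.1252 - 0.0647 = 0.0605
Substituting: P = $0.65 / 0.0605
P = $10.74

$10.74


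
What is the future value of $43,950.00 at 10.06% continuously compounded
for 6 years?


Formula: FV = P * e^(r*t)
Exponent: r*t = 0.1006 * 6 = 0.6036
e^(0.6036) = 1.82869
FV = $43,950.00 * 1.82869 = $80,370.94

$80,370.94


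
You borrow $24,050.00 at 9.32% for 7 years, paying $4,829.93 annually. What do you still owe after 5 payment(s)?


Formula: Balance = PV*(1+r)^k - PMT*((1+r)^k - 1)/r
Growth: (1 + 0.0932)^5 = 1.561342
Accumulated factor: ((1+r)^k - 1)/r = 6.022986
Balance = $24,050.00 * 1.561342 - $4,829.93 * 6.022986
Balance = $8,459.68

$8,459.68


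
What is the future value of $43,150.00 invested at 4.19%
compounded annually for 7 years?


Formula: FV = P * (1 + r)^n
Substituting: FV = $43,150.00 * (1 + 0.0419)^7
Growth factor: (1.0419)^7 = 1.332853
FV = $43,150.00 * 1.332853 = $57,512.61

$57,512.61


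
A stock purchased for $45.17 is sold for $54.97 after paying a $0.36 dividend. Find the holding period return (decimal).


Formula: HPR = (P1 - P0 + D) / P0
Gain: $54.97 - $45.17 + $0.36 = $10.16
HPR = $10.16 / $45.17 = 0.2249

0.2249


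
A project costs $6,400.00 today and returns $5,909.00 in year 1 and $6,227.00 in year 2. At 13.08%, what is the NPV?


Formula: NPV = C0 + C1/(1+r) + C2/(1+r)^2
Discount C1: $5,909.00 / (1 + 0.1308) = $5,225.50
Discount C2: $6,227.00 / (1 + 0.1308)^2 = $4,869.76
NPV = -$6,400.00 + $5,225.50 + $4,869.76 = $3,695.26

$3,695.26


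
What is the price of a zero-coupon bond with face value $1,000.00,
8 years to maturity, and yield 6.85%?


Formula: Price = FV / (1 + r)^n
Substituting: Price = $1,000.00 / (1 + 0.0685)^8
Discount factor: (1.0685)^8 = 1.699011
Price = $1,000.00 / 1.699011 = $588.58

$588.58


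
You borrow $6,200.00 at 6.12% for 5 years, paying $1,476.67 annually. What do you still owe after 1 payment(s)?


Formula: Balance = PV*(1+r)^k - PMT*((1+r)^k - 1)/r
Growth: (1 + 0.0612)^1 = 1.0612
Accumulated factor: ((1+r)^k - 1)/r = 1.0
Balance = $6,200.00 * 1.0612 - $1,476.67 * 1.0
Balance = $5,102.77

$5,102.77


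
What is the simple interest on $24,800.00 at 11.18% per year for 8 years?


Formula: I = P * r * t
Substituting: I = $24,800.00 * 0.1118 * 8
Step: I = $24,800.00 * 0.8944
I = $22,181.12

$22,181.12


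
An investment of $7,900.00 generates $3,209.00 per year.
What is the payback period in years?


Formula: Payback = investment / annual cash flow
Substituting: Payback = $7,900.00 / $3,209.00
Payback = 2.4618 years

2.4618 years


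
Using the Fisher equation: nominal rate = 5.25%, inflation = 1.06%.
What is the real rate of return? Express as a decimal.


Formula: (1 + r_real) = (1 + r_nom) / (1 + inflation)
Substituting: (1 + r_real) = 1.0525 / 1.0106
(1 + r_real) = 1.041461
r_real = 1.041461 - 1 = 0.041461

0.041461


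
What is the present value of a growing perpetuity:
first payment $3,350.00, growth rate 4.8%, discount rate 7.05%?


Formula: PV = C / (r - g)
Spread: r - g = 0.0705 - 0.048 = 0.0225
Substituting: PV = $3,350.00 / 0.0225
PV = $148,888.89

$148,888.89


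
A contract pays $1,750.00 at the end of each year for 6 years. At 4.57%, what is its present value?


Formula: PV = PMT * (1 - (1+r)^(-n)) / r
Discount factor: (1 + 0.0457)^(-6) = 0.764817
Bracket: 1 - 0.764817 = 0.235183
PV = $1,750.00 * 0.235183 / 0.0457 = $9,005.93

$9,005.93


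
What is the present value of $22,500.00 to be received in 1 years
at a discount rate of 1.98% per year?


Formula: PV = FV / (1 + r)^n
Substituting: PV = $22,500.00 / (1 + 0.0198)^1
Discount factor: (1.0198)^1 = 1.0198
PV = $22,500.00 / 1.0198 = $22,063.15

$22,063.15


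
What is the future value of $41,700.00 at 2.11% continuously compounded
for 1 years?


Formula: FV = P * e^(r*t)
Exponent: r*t = 0.0211 * 1 = 0.0211
e^(0.0211) = 1.021324
FV = $41,700.00 * 1.021324 = $42,589.22

$42,589.22


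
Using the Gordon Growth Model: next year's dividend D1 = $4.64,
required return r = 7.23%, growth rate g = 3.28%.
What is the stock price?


Formula: P = D1 / (r - g)
Spread: r - g = 0.0723 - 0.0328 = 0.0395
Substituting: P = $4.64 / 0.0395
P = $117.47

$117.47


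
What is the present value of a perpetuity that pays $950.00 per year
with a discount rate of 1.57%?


Formula: PV = C / r
Substituting: PV = $950.00 / 0.0157
PV = $60,509.55

$60,509.55


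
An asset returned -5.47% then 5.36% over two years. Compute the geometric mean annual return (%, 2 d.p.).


Formula: Geometric mean = ((1+r1)*(1+r2))^(1/2) - 1
Product: (1 + -0.0547) * (1 + 0.0536) = 0.9453 * 1.0536 = 0.995968
Square root: 0.995968^0.5 = 0.997982
Geometric mean = 0.997982 - 1 = -0.002018
As percentage: -0.20%

-0.20%


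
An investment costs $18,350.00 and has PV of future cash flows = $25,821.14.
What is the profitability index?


Formula: PI = PV(cash flows) / initial investment
Substituting: PI = $25,821.14 / $18,350.00
PI = 1.4071

1.4071


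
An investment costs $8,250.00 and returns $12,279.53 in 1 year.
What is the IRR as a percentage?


Formula: IRR = C1/C0 - 1
Substituting: IRR = $12,279.53 / $8,250.00 - 1
Ratio: 1.488428 - 1 = 0.488428
IRR = 48.8428%

48.8428%


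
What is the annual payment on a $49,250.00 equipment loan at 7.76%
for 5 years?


Formula: PMT = PV * r / (1 - (1+r)^(-n))
Denominator: 1 - (1 + 0.0776)^(-5) = 0.311804
Numerator: $49,250.00 * 0.0776 = 3821.8
PMT = 3821.8 / 0.311804 = $12,257.06

$12,257.06


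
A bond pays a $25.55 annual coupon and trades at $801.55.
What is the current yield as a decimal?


Formula: Current yield = annual coupon / price
Substituting: CY = $25.55 / $801.55
CY = 0.031876

0.031876


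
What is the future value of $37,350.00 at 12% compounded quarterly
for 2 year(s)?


Formula: FV = P * (1 + r/m)^(m*t)
Period rate: r/m = 0.12 / 4 = 0.03
Total periods: m*t = 4 * 2 = 8
Growth factor: (1 + 0.03)^8 = 1.26677
FV = $37,350.00 * 1.26677 = $47,313.86

$47,313.86


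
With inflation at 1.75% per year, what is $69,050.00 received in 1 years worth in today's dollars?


Formula: Real value = nominal / (1 + inflation)^years
Price level: (1 + 0.0175)^1 = 1.0175
Real value = $69,050.00 / 1.0175 = $67,862.41

$67,862.41


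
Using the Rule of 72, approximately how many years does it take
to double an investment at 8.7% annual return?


Formula: Years ≈ 72 / r
Substituting: Years ≈ 72 / 8.7
Years ≈ 8.3

8.3 years


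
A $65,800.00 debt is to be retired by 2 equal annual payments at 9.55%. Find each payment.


Formula: PMT = PV * r / (1 - (1+r)^(-n))
Denominator: 1 - (1 + 0.0955)^(-2) = 0.16675
Numerator: $65,800.00 * 0.0955 = 6283.9
PMT = 6283.9 / 0.16675 = $37,684.52

$37,684.52


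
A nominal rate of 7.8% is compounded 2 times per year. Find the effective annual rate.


Formula: EAR = (1 + r/m)^m - 1
Period rate: r/m = 0.078 / 2 = 0.039
Compounding: (1 + 0.039)^2 = 1.079521
EAR = 1.079521 - 1 = 0.079521

0.079521


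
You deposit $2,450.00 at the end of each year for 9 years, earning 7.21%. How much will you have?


Formula: FV = PMT * ((1+r)^n - 1) / r
Growth factor: (1 + 0.0721)^9 = 1.871189
Numerator: 1.871189 - 1 = 0.871189
FV = $2,450.00 * 0.871189 / 0.0721 = $29,603.51

$29,603.51


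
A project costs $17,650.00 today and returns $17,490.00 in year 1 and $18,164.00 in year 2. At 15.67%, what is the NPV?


Formula: NPV = C0 + C1/(1+r) + C2/(1+r)^2
Discount C1: $17,490.00 / (1 + 0.1567) = $15,120.60
Discount C2: $18,164.00 / (1 + 0.1567)^2 = $13,575.94
NPV = -$17,650.00 + $15,120.60 + $13,575.94 = $11,046.55

$11,046.55


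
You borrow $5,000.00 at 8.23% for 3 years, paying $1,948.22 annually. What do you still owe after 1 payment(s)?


Formula: Balance = PV*(1+r)^k - PMT*((1+r)^k - 1)/r
Growth: (1 + 0.0823)^1 = 1.0823
Accumulated factor: ((1+r)^k - 1)/r = 1.0
Balance = $5,000.00 * 1.0823 - $1,948.22 * 1.0
Balance = $3,463.28

$3,463.28


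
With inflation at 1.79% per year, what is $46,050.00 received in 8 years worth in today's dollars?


Formula: Real value = nominal / (1 + inflation)^years
Price level: (1 + 0.0179)^8 = 1.1525
Real value = $46,050.00 / 1.1525 = $39,956.62

$39,956.62


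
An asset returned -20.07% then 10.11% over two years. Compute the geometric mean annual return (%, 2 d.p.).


Formula: Geometric mean = ((1+r1)*(1+r2))^(1/2) - 1
Product: (1 + -0.2007) * (1 + 0.1011) = 0.7993 * 1.1011 = 0.880109
Square root: 0.880109^0.5 = 0.938141
Geometric mean = 0.938141 - 1 = -0.061859
As percentage: -6.19%

-6.19%


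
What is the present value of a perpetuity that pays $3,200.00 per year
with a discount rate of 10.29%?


Formula: PV = C / r
Substituting: PV = $3,200.00 / 0.1029
PV = $31,098.15

$31,098.15


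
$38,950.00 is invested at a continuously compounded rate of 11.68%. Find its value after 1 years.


Formula: FV = P * e^(r*t)
Exponent: r*t = 0.1168 * 1 = 0.1168
e^(0.1168) = 1.123895
FV = $38,950.00 * 1.123895 = $43,775.70

$43,775.70


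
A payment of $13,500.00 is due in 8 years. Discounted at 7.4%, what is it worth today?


Formula: PV = FV / (1 + r)^n
Substituting: PV = $13,500.00 / (1 + 0.074)^8
Discount factor: (1.074)^8 = 1.770249
PV = $13,500.00 / 1.770249 = $7,626.05

$7,626.05


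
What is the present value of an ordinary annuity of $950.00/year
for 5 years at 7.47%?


Formula: PV = PMT * (1 - (1+r)^(-n)) / r
Discount factor: (1 + 0.0747)^(-5) = 0.697531
Bracket: 1 - 0.697531 = 0.302469
PV = $950.00 * 0.302469 / 0.0747 = $3,846.66

$3,846.66


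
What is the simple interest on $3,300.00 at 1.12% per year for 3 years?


Formula: I = P * r * t
Substituting: I = $3,300.00 * 0.0112 * 3
Step: I = $3,300.00 * 0.0336
I = $110.88

$110.88


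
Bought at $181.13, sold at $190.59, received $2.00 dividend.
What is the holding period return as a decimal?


Formula: HPR = (P1 - P0 + D) / P0
Gain: $190.59 - $181.13 + $2.00 = $11.46
HPR = $11.46 / $181.13 = 0.0633

0.0633


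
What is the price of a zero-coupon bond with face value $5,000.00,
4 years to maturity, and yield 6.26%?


Formula: Price = FV / (1 + r)^n
Substituting: Price = $5,000.00 / (1 + 0.0626)^4
Discount factor: (1.0626)^4 = 1.274909
Price = $5,000.00 / 1.274909 = $3,921.85

$3,921.85


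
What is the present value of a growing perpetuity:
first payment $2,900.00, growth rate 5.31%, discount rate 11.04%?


Formula: PV = C / (r - g)
Spread: r - g = 0.1104 - 0.0531 = 0.0573
Substituting: PV = $2,900.00 / 0.0573
PV = $50,610.82

$50,610.82


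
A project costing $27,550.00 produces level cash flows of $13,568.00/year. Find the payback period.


Formula: Payback = investment / annual cash flow
Substituting: Payback = $27,550.00 / $13,568.00
Payback = 2.0305 years

2.0305 years


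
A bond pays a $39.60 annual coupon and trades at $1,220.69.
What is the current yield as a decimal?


Formula: Current yield = annual coupon / price
Substituting: CY = $39.60 / $1,220.69
CY = 0.032441

0.032441


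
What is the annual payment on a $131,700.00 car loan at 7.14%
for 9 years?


Formula: PMT = PV * r / (1 - (1+r)^(-n))
Denominator: 1 - (1 + 0.0714)^(-9) = 0.46243
Numerator: $131,700.00 * 0.0714 = 9403.38
PMT = 9403.38 / 0.46243 = $20,334.72

$20,334.72


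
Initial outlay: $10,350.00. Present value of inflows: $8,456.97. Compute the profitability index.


Formula: PI = PV(cash flows) / initial investment
Substituting: PI = $8,456.97 / $10,350.00
PI = 0.8171

0.8171


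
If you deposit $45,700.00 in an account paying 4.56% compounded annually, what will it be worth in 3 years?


Formula: FV = P * (1 + r)^n
Substituting: FV = $45,700.00 * (1 + 0.0456)^3
Growth factor: (1.0456)^3 = 1.143133
FV = $45,700.00 * 1.143133 = $52,241.17

$52,241.17


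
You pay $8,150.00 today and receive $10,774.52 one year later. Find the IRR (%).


Formula: IRR = C1/C0 - 1
Substituting: IRR = $10,774.52 / $8,150.00 - 1
Ratio: 1.322027 - 1 = 0.322027
IRR = 32.2027%

32.2027%


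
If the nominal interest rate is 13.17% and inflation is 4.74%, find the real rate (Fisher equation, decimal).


Formula: (1 + r_real) = (1 + r_nom) / (1 + inflation)
Substituting: (1 + r_real) = 1.1317 / 1.0474
(1 + r_real) = 1.080485
r_real = 1.080485 - 1 = 0.080485

0.080485


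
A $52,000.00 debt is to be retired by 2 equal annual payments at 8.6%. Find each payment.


Formula: PMT = PV * r / (1 - (1+r)^(-n))
Denominator: 1 - (1 + 0.086)^(-2) = 0.152108
Numerator: $52,000.00 * 0.086 = 4472.0
PMT = 4472.0 / 0.152108 = $29,400.09

$29,400.09


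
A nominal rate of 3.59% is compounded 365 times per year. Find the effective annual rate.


Formula: EAR = (1 + r/m)^m - 1
Period rate: r/m = 0.0359 / 365 = 9.8e-05
Compounding: (1 + 9.8e-05)^365 = 1.03655
EAR = 1.03655 - 1 = 0.03655

0.03655


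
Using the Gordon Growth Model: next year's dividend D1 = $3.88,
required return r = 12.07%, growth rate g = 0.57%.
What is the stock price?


Formula: P = D1 / (r - g)
Spread: r - g = 0.1207 - 0.0057 = 0.115
Substituting: P = $3.88 / 0.115
P = $33.74

$33.74


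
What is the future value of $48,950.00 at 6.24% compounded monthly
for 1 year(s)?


Formula: FV = P * (1 + r/m)^(m*t)
Period rate: r/m = 0.0624 / 12 = 0.0052
Total periods: m*t = 12 * 1 = 12
Growth factor: (1 + 0.0052)^12 = 1.064216
FV = $48,950.00 * 1.064216 = $52,093.37

$52,093.37


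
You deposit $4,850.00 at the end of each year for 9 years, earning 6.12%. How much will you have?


Formula: FV = PMT * ((1+r)^n - 1) / r
Growth factor: (1 + 0.0612)^9 = 1.706771
Numerator: 1.706771 - 1 = 0.706771
FV = $4,850.00 * 0.706771 / 0.0612 = $56,010.42

$56,010.42


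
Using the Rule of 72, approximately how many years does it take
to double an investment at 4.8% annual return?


Formula: Years ≈ 72 / r
Substituting: Years ≈ 72 / 4.8
Years ≈ 15.0

15.0 years


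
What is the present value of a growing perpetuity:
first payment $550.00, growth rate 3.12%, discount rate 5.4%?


Formula: PV = C / (r - g)
Spread: r - g = 0.054 - 0.0312 = 0.0228
Substituting: PV = $550.00 / 0.0228
PV = $24,122.81

$24,122.81


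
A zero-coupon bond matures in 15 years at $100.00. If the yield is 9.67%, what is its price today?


Formula: Price = FV / (1 + r)^n
Substituting: Price = $100.00 / (1 + 0.0967)^15
Discount factor: (1.0967)^15 = 3.993169
Price = $100.00 / 3.993169 = $25.04

$25.04


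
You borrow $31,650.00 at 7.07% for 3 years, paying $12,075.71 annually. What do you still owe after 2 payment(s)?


Formula: Balance = PV*(1+r)^k - PMT*((1+r)^k - 1)/r
Growth: (1 + 0.0707)^2 = 1.146398
Accumulated factor: ((1+r)^k - 1)/r = 2.0707
Balance = $31,650.00 * 1.146398 - $12,075.71 * 2.0707
Balance = $11,278.34

$11,278.34


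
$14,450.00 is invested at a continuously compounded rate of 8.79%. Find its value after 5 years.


Formula: FV = P * e^(r*t)
Exponent: r*t = 0.0879 * 5 = 0.4395
e^(0.4395) = 1.551931
FV = $14,450.00 * 1.551931 = $22,425.40

$22,425.40


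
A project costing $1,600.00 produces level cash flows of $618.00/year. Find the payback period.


Formula: Payback = investment / annual cash flow
Substituting: Payback = $1,600.00 / $618.00
Payback = 2.589 years

2.589 years


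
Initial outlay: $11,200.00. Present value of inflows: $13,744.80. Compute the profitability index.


Formula: PI = PV(cash flows) / initial investment
Substituting: PI = $13,744.80 / $11,200.00
PI = 1.2272

1.2272


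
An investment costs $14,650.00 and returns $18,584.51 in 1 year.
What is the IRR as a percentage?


Formula: IRR = C1/C0 - 1
Substituting: IRR = $18,584.51 / $14,650.00 - 1
Ratio: 1.268567 - 1 = 0.268567
IRR = 26.8567%

26.8567%


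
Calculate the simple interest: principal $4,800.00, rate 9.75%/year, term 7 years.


Formula: I = P * r * t
Substituting: I = $4,800.00 * 0.0975 * 7
Step: I = $4,800.00 * 0.6825
I = $3,276.00

$3,276.00


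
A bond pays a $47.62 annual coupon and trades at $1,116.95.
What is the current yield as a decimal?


Formula: Current yield = annual coupon / price
Substituting: CY = $47.62 / $1,116.95
CY = 0.042634

0.042634


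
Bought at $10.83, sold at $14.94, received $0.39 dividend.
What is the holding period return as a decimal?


Formula: HPR = (P1 - P0 + D) / P0
Gain: $14.94 - $10.83 + $0.39 = $4.50
HPR = $4.50 / $10.83 = 0.4155

0.4155


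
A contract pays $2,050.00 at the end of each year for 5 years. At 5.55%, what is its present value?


Formula: PV = PMT * (1 - (1+r)^(-n)) / r
Discount factor: (1 + 0.0555)^(-5) = 0.763324
Bracket: 1 - 0.763324 = 0.236676
PV = $2,050.00 * 0.236676 / 0.0555 = $8,742.09

$8,742.09


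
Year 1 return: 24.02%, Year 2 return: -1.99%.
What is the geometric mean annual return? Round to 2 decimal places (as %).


Formula: Geometric mean = ((1+r1)*(1+r2))^(1/2) - 1
Product: (1 + 0.2402) * (1 + -0.0199) = 1.2402 * 0.9801 = 1.21552
Square root: 1.21552^0.5 = 1.102506
Geometric mean = 1.102506 - 1 = 0.102506
As percentage: 10.25%

10.25%


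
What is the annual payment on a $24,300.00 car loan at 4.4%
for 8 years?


Formula: PMT = PV * r / (1 - (1+r)^(-n))
Denominator: 1 - (1 + 0.044)^(-8) = 0.291408
Numerator: $24,300.00 * 0.044 = 1069.2
PMT = 1069.2 / 0.291408 = $3,669.08

$3,669.08


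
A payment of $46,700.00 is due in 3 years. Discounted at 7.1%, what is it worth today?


Formula: PV = FV / (1 + r)^n
Substituting: PV = $46,700.00 / (1 + 0.071)^3
Discount factor: (1.071)^3 = 1.228481
PV = $46,700.00 / 1.228481 = $38,014.43

$38,014.43


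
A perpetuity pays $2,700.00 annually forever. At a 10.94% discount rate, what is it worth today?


Formula: PV = C / r
Substituting: PV = $2,700.00 / 0.1094
PV = $24,680.07

$24,680.07


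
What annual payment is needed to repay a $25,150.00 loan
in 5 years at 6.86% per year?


Formula: PMT = PV * r / (1 - (1+r)^(-n))
Denominator: 1 - (1 + 0.0686)^(-5) = 0.282331
Numerator: $25,150.00 * 0.0686 = 1725.29
PMT = 1725.29 / 0.282331 = $6,110.88

$6,110.88


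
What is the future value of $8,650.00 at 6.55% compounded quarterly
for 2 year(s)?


Formula: FV = P * (1 + r/m)^(m*t)
Period rate: r/m = 0.0655 / 4 = 0.016375
Total periods: m*t = 4 * 2 = 8
Growth factor: (1 + 0.016375)^8 = 1.138759
FV = $8,650.00 * 1.138759 = $9,850.26

$9,850.26


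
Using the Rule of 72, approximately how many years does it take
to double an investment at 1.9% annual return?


Formula: Years ≈ 72 / r
Substituting: Years ≈ 72 / 1.9
Years ≈ 37.9

37.9 years


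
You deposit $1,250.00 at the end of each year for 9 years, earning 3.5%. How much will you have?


Formula: FV = PMT * ((1+r)^n - 1) / r
Growth factor: (1 + 0.035)^9 = 1.362897
Numerator: 1.362897 - 1 = 0.362897
FV = $1,250.00 * 0.362897 / 0.035 = $12,960.62

$12,960.62


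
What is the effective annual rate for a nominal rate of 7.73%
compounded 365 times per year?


Formula: EAR = (1 + r/m)^m - 1
Period rate: r/m = 0.0773 / 365 = 0.000212
Compounding: (1 + 0.000212)^365 = 1.080357
EAR = 1.080357 - 1 = 0.080357

0.080357


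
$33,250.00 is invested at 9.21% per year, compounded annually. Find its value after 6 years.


Formula: FV = P * (1 + r)^n
Substituting: FV = $33,250.00 * (1 + 0.0921)^6
Growth factor: (1.0921)^6 = 1.69658
FV = $33,250.00 * 1.69658 = $56,411.30

$56,411.30


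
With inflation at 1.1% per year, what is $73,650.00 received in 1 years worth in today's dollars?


Formula: Real value = nominal / (1 + inflation)^years
Price level: (1 + 0.011)^1 = 1.011
Real value = $73,650.00 / 1.011 = $72,848.66

$72,848.66


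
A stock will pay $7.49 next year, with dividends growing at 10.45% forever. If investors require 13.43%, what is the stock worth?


Formula: P = D1 / (r - g)
Spread: r - g = 0.1343 - 0.1045 = 0.0298
Substituting: P = $7.49 / 0.0298
P = $251.34

$251.34


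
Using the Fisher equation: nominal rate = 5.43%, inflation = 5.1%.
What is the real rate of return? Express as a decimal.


Formula: (1 + r_real) = (1 + r_nom) / (1 + inflation)
Substituting: (1 + r_real) = 1.0543 / 1.051
(1 + r_real) = 1.00314
r_real = 1.00314 - 1 = 0.00314

0.00314


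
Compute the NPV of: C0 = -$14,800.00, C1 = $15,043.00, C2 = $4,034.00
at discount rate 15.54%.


Formula: NPV = C0 + C1/(1+r) + C2/(1+r)^2
Discount C1: $15,043.00 / (1 + 0.1554) = $13,019.73
Discount C2: $4,034.00 / (1 + 0.1554)^2 = $3,021.84
NPV = -$14,800.00 + $13,019.73 + $3,021.84 = $1,241.57

$1,241.57


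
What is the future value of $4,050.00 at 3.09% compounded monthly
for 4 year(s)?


Formula: FV = P * (1 + r/m)^(m*t)
Period rate: r/m = 0.0309 / 12 = 0.002575
Total periods: m*t = 12 * 4 = 48
Growth factor: (1 + 0.002575)^48 = 1.131383
FV = $4,050.00 * 1.131383 = $4,582.10

$4,582.10
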